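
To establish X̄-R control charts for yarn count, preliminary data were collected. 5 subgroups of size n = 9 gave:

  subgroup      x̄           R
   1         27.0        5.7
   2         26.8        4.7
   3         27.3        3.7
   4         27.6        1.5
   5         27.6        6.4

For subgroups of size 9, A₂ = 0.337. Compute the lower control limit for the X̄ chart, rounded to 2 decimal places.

X̄̄ = (27.0 + 26.8 + 27.3 + 27.6 + 27.6) / 5 = 136.3000 / 5 = 27.2600
R̄ = (5.7 + 4.7 + 3.7 + 1.5 + 6.4) / 5 = 22.0000 / 5 = 4.4000
LCL = X̄̄ − A₂·R̄ = 27.2600 − 0.337 × 4.4000 = 25.7772

25.78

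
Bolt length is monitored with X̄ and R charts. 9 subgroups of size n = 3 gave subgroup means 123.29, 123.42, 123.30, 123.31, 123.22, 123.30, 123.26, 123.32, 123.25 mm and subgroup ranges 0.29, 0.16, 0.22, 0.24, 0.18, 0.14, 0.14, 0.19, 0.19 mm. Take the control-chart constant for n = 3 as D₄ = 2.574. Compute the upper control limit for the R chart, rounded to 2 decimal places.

0.50

R̄ = (0.29 + 0.16 + 0.22 + 0.24 + 0.18 + 0.14 + 0.14 + 0.19 + 0.19) / 9 = 1.7500 / 9 = 0.1944
UCL_R = D₄·R̄ = 2.574 × 0.1944 = 0.5005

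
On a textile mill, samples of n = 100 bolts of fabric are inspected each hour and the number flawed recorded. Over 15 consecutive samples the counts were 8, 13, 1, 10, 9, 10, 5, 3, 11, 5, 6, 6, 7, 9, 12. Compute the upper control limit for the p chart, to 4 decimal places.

p̄ = Σdᵢ / (k·n) = 115 / (15 × 100) = 0.07667
UCL = p̄ + 3·√(p̄(1−p̄)/n) = 0.07667 + 3 × √(0.07667×0.92333/100) = 0.07667 + 3 × 0.02661 = 0.15649

0.1565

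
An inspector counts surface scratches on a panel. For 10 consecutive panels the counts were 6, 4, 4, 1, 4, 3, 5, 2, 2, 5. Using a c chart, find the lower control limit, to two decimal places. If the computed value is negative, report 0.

c̄ = (6 + 4 + 4 + 1 + 4 + 3 + 5 + 2 + 2 + 5) / 10 = 36 / 10 = 3.6000
LCL = c̄ − 3√c̄ = 3.6000 − 3 × 1.8974 = -2.0921 → 0 (cannot be negative)

0.00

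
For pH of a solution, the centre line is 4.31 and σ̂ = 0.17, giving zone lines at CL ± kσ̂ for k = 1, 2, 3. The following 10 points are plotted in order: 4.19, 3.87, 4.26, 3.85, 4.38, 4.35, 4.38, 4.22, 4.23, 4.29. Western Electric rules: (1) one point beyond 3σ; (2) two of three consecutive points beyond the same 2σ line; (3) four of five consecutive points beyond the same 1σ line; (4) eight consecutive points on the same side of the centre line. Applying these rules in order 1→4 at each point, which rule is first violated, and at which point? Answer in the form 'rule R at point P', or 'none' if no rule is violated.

Zone of each point (C = within 1σ̂, B = 1σ̂–2σ̂, A = 2σ̂–3σ̂, * = beyond 3σ̂; sign = side of CL): 1:-C, 2:-A, 3:-C, 4:-A, 5:+C, 6:+C, 7:+C, 8:-C, 9:-C, 10:-C
Rule 2 (two of three consecutive points beyond the same 2σ limit) is satisfied at point 4.

rule 2 at point 4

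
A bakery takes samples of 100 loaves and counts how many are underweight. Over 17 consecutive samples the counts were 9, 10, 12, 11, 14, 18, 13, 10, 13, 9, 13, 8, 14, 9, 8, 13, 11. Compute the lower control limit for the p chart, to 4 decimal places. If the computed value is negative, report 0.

0.0191

p̄ = Σdᵢ / (k·n) = 195 / (17 × 100) = 0.11471
LCL = p̄ − 3·√(p̄(1−p̄)/n) = 0.11471 − 3 × 0.03187 = 0.01911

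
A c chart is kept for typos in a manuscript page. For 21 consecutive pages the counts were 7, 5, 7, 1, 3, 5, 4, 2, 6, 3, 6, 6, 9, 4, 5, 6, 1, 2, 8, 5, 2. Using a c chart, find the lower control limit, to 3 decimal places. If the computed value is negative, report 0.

0.000

c̄ = (7 + 5 + 7 + 1 + 3 + 5 + 4 + 2 + 6 + 3 + 6 + 6 + 9 + 4 + 5 + 6 + 1 + 2 + 8 + 5 + 2) / 21 = 97 / 21 = 4.6190
LCL = c̄ − 3√c̄ = 4.6190 − 3 × 2.1492 = -1.8285 → 0 (cannot be negative)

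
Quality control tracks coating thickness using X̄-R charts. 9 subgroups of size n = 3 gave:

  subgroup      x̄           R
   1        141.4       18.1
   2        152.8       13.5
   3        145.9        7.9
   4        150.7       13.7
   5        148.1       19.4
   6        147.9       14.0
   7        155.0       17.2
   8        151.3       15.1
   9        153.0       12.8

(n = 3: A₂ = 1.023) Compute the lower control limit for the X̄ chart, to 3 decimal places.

X̄̄ = (141.4 + 152.8 + 145.9 + 150.7 + 148.1 + 147.9 + 155.0 + 151.3 + 153.0) / 9 = 1346.1000 / 9 = 149.5667
R̄ = (18.1 + 13.5 + 7.9 + 13.7 + 19.4 + 14.0 + 17.2 + 15.1 + 12.8) / 9 = 131.7000 / 9 = 14.6333
LCL = X̄̄ − A₂·R̄ = 149.5667 − 1.023 × 14.6333 = 134.5968

134.597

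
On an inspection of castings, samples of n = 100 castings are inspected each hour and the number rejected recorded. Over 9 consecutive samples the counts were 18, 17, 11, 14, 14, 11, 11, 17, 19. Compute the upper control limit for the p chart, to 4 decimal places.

p̄ = Σdᵢ / (k·n) = 132 / (9 × 100) = 0.14667
UCL = p̄ + 3·√(p̄(1−p̄)/n) = 0.14667 + 3 × √(0.14667×0.85333/100) = 0.14667 + 3 × 0.03538 = 0.25280

0.2528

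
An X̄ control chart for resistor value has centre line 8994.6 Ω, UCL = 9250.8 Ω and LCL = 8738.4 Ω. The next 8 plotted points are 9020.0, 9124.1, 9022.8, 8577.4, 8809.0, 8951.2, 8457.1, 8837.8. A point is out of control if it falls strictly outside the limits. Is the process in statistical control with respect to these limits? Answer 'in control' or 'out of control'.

Compare each point to [8738.4, 9250.8]: sample 4 = 8577.4 < LCL; sample 7 = 8457.1 < LCL.

out of control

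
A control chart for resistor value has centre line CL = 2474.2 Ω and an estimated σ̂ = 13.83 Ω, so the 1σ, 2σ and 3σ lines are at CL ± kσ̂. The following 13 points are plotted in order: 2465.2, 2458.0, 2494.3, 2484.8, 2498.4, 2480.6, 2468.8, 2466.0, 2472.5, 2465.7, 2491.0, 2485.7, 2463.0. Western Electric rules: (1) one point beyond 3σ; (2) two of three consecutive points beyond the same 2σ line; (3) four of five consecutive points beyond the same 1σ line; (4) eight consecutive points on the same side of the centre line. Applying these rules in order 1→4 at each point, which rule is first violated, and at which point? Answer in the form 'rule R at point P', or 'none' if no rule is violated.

none

Zone of each point (C = within 1σ̂, B = 1σ̂–2σ̂, A = 2σ̂–3σ̂, * = beyond 3σ̂; sign = side of CL): 1:-C, 2:-B, 3:+B, 4:+C, 5:+B, 6:+C, 7:-C, 8:-C, 9:-C, 10:-C, 11:+B, 12:+C, 13:-C
No rule fires across all 13 points.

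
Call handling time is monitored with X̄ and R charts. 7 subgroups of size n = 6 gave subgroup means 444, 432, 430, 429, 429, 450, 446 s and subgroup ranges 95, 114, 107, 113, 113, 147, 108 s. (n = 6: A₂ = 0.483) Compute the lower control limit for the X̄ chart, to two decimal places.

X̄̄ = (444 + 432 + 430 + 429 + 429 + 450 + 446) / 7 = 3060.0000 / 7 = 437.1429
R̄ = (95 + 114 + 107 + 113 + 113 + 147 + 108) / 7 = 797.0000 / 7 = 113.8571
LCL = X̄̄ − A₂·R̄ = 437.1429 − 0.483 × 113.8571 = 382.1499

382.15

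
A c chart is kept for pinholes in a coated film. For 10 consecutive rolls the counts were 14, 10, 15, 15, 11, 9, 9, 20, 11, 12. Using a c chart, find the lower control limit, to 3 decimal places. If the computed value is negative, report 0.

1.951

c̄ = (14 + 10 + 15 + 15 + 11 + 9 + 9 + 20 + 11 + 12) / 10 = 126 / 10 = 12.6000
LCL = c̄ − 3√c̄ = 12.6000 − 3 × 3.5496 = 1.9511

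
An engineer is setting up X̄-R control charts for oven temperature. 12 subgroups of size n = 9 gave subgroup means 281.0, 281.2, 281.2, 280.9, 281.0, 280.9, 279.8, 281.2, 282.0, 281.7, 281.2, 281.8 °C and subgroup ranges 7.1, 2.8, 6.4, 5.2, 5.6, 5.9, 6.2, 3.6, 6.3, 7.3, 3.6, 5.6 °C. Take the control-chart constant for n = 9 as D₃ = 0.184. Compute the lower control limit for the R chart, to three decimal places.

1.006

R̄ = (7.1 + 2.8 + 6.4 + 5.2 + 5.6 + 5.9 + 6.2 + 3.6 + 6.3 + 7.3 + 3.6 + 5.6) / 12 = 65.6000 / 12 = 5.4667
LCL_R = D₃·R̄ = 0.184 × 5.4667 = 1.0059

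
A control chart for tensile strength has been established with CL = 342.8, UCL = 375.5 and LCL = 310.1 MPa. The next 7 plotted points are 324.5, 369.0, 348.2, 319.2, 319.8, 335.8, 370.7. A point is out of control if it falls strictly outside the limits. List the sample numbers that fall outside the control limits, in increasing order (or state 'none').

All 7 points lie within [310.1, 375.5].

none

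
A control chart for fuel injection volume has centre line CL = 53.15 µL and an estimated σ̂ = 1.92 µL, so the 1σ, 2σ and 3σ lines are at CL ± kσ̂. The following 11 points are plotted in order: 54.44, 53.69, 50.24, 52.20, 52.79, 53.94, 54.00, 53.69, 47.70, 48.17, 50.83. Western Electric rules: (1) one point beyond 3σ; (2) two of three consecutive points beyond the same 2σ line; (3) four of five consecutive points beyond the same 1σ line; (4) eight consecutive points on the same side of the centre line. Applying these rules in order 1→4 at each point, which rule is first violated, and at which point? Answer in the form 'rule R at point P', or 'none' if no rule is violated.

Zone of each point (C = within 1σ̂, B = 1σ̂–2σ̂, A = 2σ̂–3σ̂, * = beyond 3σ̂; sign = side of CL): 1:+C, 2:+C, 3:-B, 4:-C, 5:-C, 6:+C, 7:+C, 8:+C, 9:-A, 10:-A, 11:-B
Rule 2 (two of three consecutive points beyond the same 2σ limit) is satisfied at point 10.

rule 2 at point 10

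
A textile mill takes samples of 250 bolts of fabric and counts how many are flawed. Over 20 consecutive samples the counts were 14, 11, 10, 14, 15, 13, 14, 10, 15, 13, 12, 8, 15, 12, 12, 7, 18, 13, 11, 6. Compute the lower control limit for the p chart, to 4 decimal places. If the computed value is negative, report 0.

p̄ = Σdᵢ / (k·n) = 243 / (20 × 250) = 0.04860
LCL = p̄ − 3·√(p̄(1−p̄)/n) = 0.04860 − 3 × 0.01360 = 0.00780

0.0078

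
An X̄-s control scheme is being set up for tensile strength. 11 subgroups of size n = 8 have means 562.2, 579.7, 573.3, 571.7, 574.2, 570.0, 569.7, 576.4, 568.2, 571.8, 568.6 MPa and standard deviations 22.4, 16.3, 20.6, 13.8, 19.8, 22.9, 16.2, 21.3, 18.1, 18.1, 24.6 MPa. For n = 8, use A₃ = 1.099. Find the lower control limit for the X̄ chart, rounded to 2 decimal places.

550.05

X̄̄ = (562.2 + 579.7 + 573.3 + 571.7 + 574.2 + 570.0 + 569.7 + 576.4 + 568.2 + 571.8 + 568.6) / 11 = 571.4364
s̄ = (22.4 + 16.3 + 20.6 + 13.8 + 19.8 + 22.9 + 16.2 + 21.3 + 18.1 + 18.1 + 24.6) / 11 = 19.4636
LCL = X̄̄ − A₃·s̄ = 571.4364 − 1.099 × 19.4636 = 550.0458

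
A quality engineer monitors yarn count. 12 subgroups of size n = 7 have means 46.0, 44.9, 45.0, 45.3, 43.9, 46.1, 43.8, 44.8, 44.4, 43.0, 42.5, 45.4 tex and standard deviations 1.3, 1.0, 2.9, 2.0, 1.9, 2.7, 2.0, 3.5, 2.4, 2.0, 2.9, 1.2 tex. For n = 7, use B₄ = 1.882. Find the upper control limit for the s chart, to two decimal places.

s̄ = (1.3 + 1.0 + 2.9 + 2.0 + 1.9 + 2.7 + 2.0 + 3.5 + 2.4 + 2.0 + 2.9 + 1.2) / 12 = 2.1500
UCL_s = B₄·s̄ = 1.882 × 2.1500 = 4.0463

4.05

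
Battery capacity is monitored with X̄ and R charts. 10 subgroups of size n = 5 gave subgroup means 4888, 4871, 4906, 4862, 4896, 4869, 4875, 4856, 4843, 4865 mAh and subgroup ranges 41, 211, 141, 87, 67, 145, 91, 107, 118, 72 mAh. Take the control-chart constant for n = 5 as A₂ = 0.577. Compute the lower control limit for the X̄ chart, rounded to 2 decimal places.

4810.78

X̄̄ = (4888 + 4871 + 4906 + 4862 + 4896 + 4869 + 4875 + 4856 + 4843 + 4865) / 10 = 48731.0000 / 10 = 4873.1000
R̄ = (41 + 211 + 141 + 87 + 67 + 145 + 91 + 107 + 118 + 72) / 10 = 1080.0000 / 10 = 108.0000
LCL = X̄̄ − A₂·R̄ = 4873.1000 − 0.577 × 108.0000 = 4810.7840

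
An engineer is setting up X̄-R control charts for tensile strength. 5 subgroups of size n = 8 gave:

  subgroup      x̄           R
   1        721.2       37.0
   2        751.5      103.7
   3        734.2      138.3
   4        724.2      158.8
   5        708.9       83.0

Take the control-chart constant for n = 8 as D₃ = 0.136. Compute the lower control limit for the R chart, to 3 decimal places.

R̄ = (37.0 + 103.7 + 138.3 + 158.8 + 83.0) / 5 = 520.8000 / 5 = 104.1600
LCL_R = D₃·R̄ = 0.136 × 104.1600 = 14.1658

14.166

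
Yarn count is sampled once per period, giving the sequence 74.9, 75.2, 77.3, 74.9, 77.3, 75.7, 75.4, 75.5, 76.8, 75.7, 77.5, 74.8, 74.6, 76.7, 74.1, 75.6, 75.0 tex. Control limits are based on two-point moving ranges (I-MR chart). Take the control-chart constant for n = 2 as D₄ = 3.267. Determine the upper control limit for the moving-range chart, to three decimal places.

4.717

Moving ranges: 0.3, 2.1, 2.4, 2.4, 1.6, 0.3, 0.1, 1.3, 1.1, 1.8, 2.7, 0.2, 2.1, 2.6, 1.5, 0.6; M̄R̄ = 23.1000 / 16 = 1.4438
UCL_MR = D₄·M̄R̄ = 3.267 × 1.4438 = 4.7167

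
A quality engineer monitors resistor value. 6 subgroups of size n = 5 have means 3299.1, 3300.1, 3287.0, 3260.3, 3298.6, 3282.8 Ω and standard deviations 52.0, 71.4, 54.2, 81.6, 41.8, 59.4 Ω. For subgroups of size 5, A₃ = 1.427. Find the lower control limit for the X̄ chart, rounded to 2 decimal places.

X̄̄ = (3299.1 + 3300.1 + 3287.0 + 3260.3 + 3298.6 + 3282.8) / 6 = 3287.9833
s̄ = (52.0 + 71.4 + 54.2 + 81.6 + 41.8 + 59.4) / 6 = 60.0667
LCL = X̄̄ − A₃·s̄ = 3287.9833 − 1.427 × 60.0667 = 3202.2682

3202.27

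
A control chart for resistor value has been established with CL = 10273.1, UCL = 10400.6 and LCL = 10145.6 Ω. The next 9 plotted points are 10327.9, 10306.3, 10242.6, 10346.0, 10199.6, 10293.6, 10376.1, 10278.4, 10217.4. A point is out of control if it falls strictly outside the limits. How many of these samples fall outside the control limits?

0

All 9 points lie within [10145.6, 10400.6].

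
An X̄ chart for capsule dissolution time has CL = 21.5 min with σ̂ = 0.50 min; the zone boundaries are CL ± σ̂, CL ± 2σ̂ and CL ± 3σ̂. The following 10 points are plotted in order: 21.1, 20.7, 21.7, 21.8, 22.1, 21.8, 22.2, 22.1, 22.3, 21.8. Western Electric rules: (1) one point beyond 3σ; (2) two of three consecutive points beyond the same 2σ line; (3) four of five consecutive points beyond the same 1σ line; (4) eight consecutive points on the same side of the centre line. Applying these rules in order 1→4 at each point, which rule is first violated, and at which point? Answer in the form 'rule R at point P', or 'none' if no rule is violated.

rule 3 at point 9

Zone of each point (C = within 1σ̂, B = 1σ̂–2σ̂, A = 2σ̂–3σ̂, * = beyond 3σ̂; sign = side of CL): 1:-C, 2:-B, 3:+C, 4:+C, 5:+B, 6:+C, 7:+B, 8:+B, 9:+B, 10:+C
Rule 3 (four of five consecutive points beyond the same 1σ limit) is satisfied at point 9.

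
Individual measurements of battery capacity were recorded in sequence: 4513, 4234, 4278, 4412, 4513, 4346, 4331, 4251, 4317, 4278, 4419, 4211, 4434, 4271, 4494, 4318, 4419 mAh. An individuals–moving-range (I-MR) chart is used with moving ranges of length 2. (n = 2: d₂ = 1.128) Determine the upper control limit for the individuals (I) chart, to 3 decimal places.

X̄ = (4513 + 4234 + 4278 + 4412 + 4513 + 4346 + 4331 + 4251 + 4317 + 4278 + 4419 + 4211 + 4434 + 4271 + 4494 + 4318 + 4419) / 17 = 4355.2353
Moving ranges: 279, 44, 134, 101, 167, 15, 80, 66, 39, 141, 208, 223, 163, 223, 176, 101; M̄R̄ = 2160.0000 / 16 = 135.0000
UCL = X̄ + 3·M̄R̄/d₂ = 4355.2353 + 3 × 135.0000 / 1.128 = 4714.2778

4714.278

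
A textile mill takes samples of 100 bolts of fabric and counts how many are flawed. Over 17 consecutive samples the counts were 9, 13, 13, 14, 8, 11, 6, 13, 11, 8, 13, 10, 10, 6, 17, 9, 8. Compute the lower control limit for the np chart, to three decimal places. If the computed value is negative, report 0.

1.321

p̄ = Σdᵢ / (k·n) = 179 / (17 × 100) = 0.10529
LCL = np̄ − 3·√(np̄(1−p̄)) = 10.5294 − 3 × 3.0693 = 1.3215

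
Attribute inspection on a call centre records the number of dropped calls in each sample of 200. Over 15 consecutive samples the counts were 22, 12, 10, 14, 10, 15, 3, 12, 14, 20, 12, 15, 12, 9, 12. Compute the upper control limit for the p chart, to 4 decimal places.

p̄ = Σdᵢ / (k·n) = 192 / (15 × 200) = 0.06400
UCL = p̄ + 3·√(p̄(1−p̄)/n) = 0.06400 + 3 × √(0.06400×0.93600/200) = 0.06400 + 3 × 0.01731 = 0.11592

0.1159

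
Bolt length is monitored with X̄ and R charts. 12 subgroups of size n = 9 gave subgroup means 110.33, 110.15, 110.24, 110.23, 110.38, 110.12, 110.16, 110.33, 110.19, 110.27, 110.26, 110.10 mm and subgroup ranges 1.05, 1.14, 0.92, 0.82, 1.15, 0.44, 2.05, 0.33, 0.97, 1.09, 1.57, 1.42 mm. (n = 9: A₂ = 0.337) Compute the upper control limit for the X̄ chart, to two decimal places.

110.59

X̄̄ = (110.33 + 110.15 + 110.24 + 110.23 + 110.38 + 110.12 + 110.16 + 110.33 + 110.19 + 110.27 + 110.26 + 110.10) / 12 = 1322.7600 / 12 = 110.2300
R̄ = (1.05 + 1.14 + 0.92 + 0.82 + 1.15 + 0.44 + 2.05 + 0.33 + 0.97 + 1.09 + 1.57 + 1.42) / 12 = 12.9500 / 12 = 1.0792
UCL = X̄̄ + A₂·R̄ = 110.2300 + 0.337 × 1.0792 = 110.5937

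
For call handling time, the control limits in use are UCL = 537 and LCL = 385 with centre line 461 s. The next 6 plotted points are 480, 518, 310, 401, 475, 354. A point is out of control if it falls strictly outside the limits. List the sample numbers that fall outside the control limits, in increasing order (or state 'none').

3, 6

Compare each point to [385, 537]: sample 3 = 310 < LCL; sample 6 = 354 < LCL.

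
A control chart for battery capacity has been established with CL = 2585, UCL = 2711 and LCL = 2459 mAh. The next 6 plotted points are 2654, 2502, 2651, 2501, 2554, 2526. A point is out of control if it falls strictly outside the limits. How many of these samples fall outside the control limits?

All 6 points lie within [2459, 2711].

0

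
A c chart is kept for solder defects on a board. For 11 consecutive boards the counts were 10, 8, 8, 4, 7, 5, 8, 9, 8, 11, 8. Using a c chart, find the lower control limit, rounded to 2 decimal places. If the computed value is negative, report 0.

0.00

c̄ = (10 + 8 + 8 + 4 + 7 + 5 + 8 + 9 + 8 + 11 + 8) / 11 = 86 / 11 = 7.8182
LCL = c̄ − 3√c̄ = 7.8182 − 3 × 2.7961 = -0.5701 → 0 (cannot be negative)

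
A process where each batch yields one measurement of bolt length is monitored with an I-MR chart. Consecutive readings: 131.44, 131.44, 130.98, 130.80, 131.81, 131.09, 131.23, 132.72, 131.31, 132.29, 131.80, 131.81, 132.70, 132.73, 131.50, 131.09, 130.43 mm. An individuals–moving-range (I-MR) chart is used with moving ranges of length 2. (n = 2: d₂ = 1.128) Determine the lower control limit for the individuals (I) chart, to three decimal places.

129.918

X̄ = (131.44 + 131.44 + 130.98 + 130.80 + 131.81 + 131.09 + 131.23 + 132.72 + 131.31 + 132.29 + 131.80 + 131.81 + 132.70 + 132.73 + 131.50 + 131.09 + 130.43) / 17 = 131.5982
Moving ranges: 0.00, 0.46, 0.18, 1.01, 0.72, 0.14, 1.49, 1.41, 0.98, 0.49, 0.01, 0.89, 0.03, 1.23, 0.41, 0.66; M̄R̄ = 10.1100 / 16 = 0.6319
LCL = X̄ − 3·M̄R̄/d₂ = 131.5982 − 3 × 0.6319 / 1.128 = 129.9177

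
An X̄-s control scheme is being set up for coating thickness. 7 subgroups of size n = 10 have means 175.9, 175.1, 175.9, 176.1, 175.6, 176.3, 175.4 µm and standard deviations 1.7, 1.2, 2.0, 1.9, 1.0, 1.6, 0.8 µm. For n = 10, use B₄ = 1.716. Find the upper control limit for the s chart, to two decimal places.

2.50

s̄ = (1.7 + 1.2 + 2.0 + 1.9 + 1.0 + 1.6 + 0.8) / 7 = 1.4571
UCL_s = B₄·s̄ = 1.716 × 1.4571 = 2.5005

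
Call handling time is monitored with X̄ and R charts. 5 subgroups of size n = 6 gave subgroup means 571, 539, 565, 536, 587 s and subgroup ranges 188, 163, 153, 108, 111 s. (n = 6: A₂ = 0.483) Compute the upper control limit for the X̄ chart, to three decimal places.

X̄̄ = (571 + 539 + 565 + 536 + 587) / 5 = 2798.0000 / 5 = 559.6000
R̄ = (188 + 163 + 153 + 108 + 111) / 5 = 723.0000 / 5 = 144.6000
UCL = X̄̄ + A₂·R̄ = 559.6000 + 0.483 × 144.6000 = 629.4418

629.442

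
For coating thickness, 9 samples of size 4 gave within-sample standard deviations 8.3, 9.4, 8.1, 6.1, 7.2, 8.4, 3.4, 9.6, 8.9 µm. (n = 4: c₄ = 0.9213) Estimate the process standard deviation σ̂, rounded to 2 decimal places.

s̄ = (8.3 + 9.4 + 8.1 + 6.1 + 7.2 + 8.4 + 3.4 + 9.6 + 8.9) / 9 = 7.7111
σ̂ = s̄ / c₄ = 7.7111 / 0.9213 = 8.3698

8.37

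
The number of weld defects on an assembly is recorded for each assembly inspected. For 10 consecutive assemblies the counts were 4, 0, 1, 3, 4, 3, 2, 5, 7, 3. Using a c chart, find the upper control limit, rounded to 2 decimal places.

c̄ = (4 + 0 + 1 + 3 + 4 + 3 + 2 + 5 + 7 + 3) / 10 = 32 / 10 = 3.2000
UCL = c̄ + 3√c̄ = 3.2000 + 3 × √3.2000 = 3.2000 + 3 × 1.7889 = 8.5666

8.57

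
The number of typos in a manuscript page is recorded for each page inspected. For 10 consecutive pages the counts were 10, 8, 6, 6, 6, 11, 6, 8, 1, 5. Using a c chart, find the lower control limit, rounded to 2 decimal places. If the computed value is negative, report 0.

0.00

c̄ = (10 + 8 + 6 + 6 + 6 + 11 + 6 + 8 + 1 + 5) / 10 = 67 / 10 = 6.7000
LCL = c̄ − 3√c̄ = 6.7000 − 3 × 2.5884 = -1.0653 → 0 (cannot be negative)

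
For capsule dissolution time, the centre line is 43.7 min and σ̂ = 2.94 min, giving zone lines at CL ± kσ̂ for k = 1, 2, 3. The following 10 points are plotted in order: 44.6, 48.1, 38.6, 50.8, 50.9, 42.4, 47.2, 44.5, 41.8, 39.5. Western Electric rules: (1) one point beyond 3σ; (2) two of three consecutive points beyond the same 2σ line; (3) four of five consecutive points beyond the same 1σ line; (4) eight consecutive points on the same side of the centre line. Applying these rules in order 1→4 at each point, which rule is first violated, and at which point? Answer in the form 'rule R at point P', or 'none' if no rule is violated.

Zone of each point (C = within 1σ̂, B = 1σ̂–2σ̂, A = 2σ̂–3σ̂, * = beyond 3σ̂; sign = side of CL): 1:+C, 2:+B, 3:-B, 4:+A, 5:+A, 6:-C, 7:+B, 8:+C, 9:-C, 10:-B
Rule 2 (two of three consecutive points beyond the same 2σ limit) is satisfied at point 5.

rule 2 at point 5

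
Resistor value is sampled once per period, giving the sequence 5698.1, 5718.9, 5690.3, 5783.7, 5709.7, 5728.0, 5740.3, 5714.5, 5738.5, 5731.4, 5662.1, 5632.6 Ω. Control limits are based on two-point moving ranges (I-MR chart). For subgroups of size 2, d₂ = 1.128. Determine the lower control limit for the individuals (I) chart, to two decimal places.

5614.88

X̄ = (5698.1 + 5718.9 + 5690.3 + 5783.7 + 5709.7 + 5728.0 + 5740.3 + 5714.5 + 5738.5 + 5731.4 + 5662.1 + 5632.6) / 12 = 5712.3417
Moving ranges: 20.8, 28.6, 93.4, 74.0, 18.3, 12.3, 25.8, 24.0, 7.1, 69.3, 29.5; M̄R̄ = 403.1000 / 11 = 36.6455
LCL = X̄ − 3·M̄R̄/d₂ = 5712.3417 − 3 × 36.6455 / 1.128 = 5614.8804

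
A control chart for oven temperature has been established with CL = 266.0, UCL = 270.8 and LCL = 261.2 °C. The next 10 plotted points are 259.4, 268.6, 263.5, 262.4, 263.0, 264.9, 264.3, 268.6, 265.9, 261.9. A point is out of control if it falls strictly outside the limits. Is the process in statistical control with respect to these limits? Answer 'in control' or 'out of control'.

Compare each point to [261.2, 270.8]: sample 1 = 259.4 < LCL.

out of control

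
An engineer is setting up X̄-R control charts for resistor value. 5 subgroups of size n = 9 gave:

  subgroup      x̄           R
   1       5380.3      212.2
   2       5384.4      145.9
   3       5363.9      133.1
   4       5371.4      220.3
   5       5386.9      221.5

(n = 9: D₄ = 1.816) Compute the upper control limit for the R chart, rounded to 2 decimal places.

R̄ = (212.2 + 145.9 + 133.1 + 220.3 + 221.5) / 5 = 933.0000 / 5 = 186.6000
UCL_R = D₄·R̄ = 1.816 × 186.6000 = 338.8656

338.87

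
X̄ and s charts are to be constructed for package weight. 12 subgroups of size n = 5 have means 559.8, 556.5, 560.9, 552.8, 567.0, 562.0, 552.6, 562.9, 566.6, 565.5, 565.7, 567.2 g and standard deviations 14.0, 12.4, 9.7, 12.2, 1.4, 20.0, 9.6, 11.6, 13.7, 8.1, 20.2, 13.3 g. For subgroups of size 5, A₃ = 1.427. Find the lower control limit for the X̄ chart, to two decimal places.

X̄̄ = (559.8 + 556.5 + 560.9 + 552.8 + 567.0 + 562.0 + 552.6 + 562.9 + 566.6 + 565.5 + 565.7 + 567.2) / 12 = 561.6250
s̄ = (14.0 + 12.4 + 9.7 + 12.2 + 1.4 + 20.0 + 9.6 + 11.6 + 13.7 + 8.1 + 20.2 + 13.3) / 12 = 12.1833
LCL = X̄̄ − A₃·s̄ = 561.6250 − 1.427 × 12.1833 = 544.2394

544.24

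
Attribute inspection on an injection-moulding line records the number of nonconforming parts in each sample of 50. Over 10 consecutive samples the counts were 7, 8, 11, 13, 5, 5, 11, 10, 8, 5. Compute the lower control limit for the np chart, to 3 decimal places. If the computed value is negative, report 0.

0.407

p̄ = Σdᵢ / (k·n) = 83 / (10 × 50) = 0.16600
LCL = np̄ − 3·√(np̄(1−p̄)) = 8.3000 − 3 × 2.6310 = 0.4070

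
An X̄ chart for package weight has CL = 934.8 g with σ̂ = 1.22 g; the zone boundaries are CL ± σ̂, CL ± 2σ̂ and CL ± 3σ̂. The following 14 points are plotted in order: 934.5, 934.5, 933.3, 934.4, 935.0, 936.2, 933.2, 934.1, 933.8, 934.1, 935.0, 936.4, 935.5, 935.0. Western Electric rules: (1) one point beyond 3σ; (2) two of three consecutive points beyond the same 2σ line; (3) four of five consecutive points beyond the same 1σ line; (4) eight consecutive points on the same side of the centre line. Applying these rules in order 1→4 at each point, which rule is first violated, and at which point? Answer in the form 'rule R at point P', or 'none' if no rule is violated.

none

Zone of each point (C = within 1σ̂, B = 1σ̂–2σ̂, A = 2σ̂–3σ̂, * = beyond 3σ̂; sign = side of CL): 1:-C, 2:-C, 3:-B, 4:-C, 5:+C, 6:+B, 7:-B, 8:-C, 9:-C, 10:-C, 11:+C, 12:+B, 13:+C, 14:+C
No rule fires across all 14 points.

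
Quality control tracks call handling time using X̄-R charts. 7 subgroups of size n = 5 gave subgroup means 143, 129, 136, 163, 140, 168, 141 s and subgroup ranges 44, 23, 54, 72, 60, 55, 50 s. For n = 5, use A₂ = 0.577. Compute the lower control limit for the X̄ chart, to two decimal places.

X̄̄ = (143 + 129 + 136 + 163 + 140 + 168 + 141) / 7 = 1020.0000 / 7 = 145.7143
R̄ = (44 + 23 + 54 + 72 + 60 + 55 + 50) / 7 = 358.0000 / 7 = 51.1429
LCL = X̄̄ − A₂·R̄ = 145.7143 − 0.577 × 51.1429 = 116.2049

116.20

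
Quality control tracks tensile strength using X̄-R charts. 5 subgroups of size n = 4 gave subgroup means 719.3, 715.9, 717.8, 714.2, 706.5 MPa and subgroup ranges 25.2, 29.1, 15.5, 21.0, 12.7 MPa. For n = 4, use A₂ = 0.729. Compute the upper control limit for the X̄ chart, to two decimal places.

729.83

X̄̄ = (719.3 + 715.9 + 717.8 + 714.2 + 706.5) / 5 = 3573.7000 / 5 = 714.7400
R̄ = (25.2 + 29.1 + 15.5 + 21.0 + 12.7) / 5 = 103.5000 / 5 = 20.7000
UCL = X̄̄ + A₂·R̄ = 714.7400 + 0.729 × 20.7000 = 729.8303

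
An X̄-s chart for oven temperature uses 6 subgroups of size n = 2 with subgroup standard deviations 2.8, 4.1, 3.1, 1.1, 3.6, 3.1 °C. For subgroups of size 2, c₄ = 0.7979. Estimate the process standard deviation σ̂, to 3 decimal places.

s̄ = (2.8 + 4.1 + 3.1 + 1.1 + 3.6 + 3.1) / 6 = 2.9667
σ̂ = s̄ / c₄ = 2.9667 / 0.7979 = 3.7181

3.718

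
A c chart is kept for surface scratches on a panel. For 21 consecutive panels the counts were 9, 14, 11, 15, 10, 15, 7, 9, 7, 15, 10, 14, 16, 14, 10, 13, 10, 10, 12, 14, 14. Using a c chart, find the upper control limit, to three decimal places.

c̄ = (9 + 14 + 11 + 15 + 10 + 15 + 7 + 9 + 7 + 15 + 10 + 14 + 16 + 14 + 10 + 13 + 10 + 10 + 12 + 14 + 14) / 21 = 249 / 21 = 11.8571
UCL = c̄ + 3√c̄ = 11.8571 + 3 × √11.8571 = 11.8571 + 3 × 3.4434 = 22.1874

22.187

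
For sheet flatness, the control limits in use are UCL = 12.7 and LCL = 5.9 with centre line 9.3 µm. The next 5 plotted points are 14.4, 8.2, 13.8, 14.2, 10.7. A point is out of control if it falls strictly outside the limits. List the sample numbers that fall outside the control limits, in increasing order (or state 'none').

1, 3, 4

Compare each point to [5.9, 12.7]: sample 1 = 14.4 > UCL; sample 3 = 13.8 > UCL; sample 4 = 14.2 > UCL.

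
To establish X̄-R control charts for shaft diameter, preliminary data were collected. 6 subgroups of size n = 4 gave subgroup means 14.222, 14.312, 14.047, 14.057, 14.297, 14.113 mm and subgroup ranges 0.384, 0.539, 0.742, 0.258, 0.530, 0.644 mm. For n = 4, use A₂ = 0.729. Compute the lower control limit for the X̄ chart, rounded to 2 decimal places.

13.80

X̄̄ = (14.222 + 14.312 + 14.047 + 14.057 + 14.297 + 14.113) / 6 = 85.0480 / 6 = 14.1747
R̄ = (0.384 + 0.539 + 0.742 + 0.258 + 0.530 + 0.644) / 6 = 3.0970 / 6 = 0.5162
LCL = X̄̄ − A₂·R̄ = 14.1747 − 0.729 × 0.5162 = 13.7984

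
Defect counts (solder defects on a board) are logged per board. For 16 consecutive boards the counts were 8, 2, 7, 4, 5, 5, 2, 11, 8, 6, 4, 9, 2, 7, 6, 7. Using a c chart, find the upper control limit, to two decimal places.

c̄ = (8 + 2 + 7 + 4 + 5 + 5 + 2 + 11 + 8 + 6 + 4 + 9 + 2 + 7 + 6 + 7) / 16 = 93 / 16 = 5.8125
UCL = c̄ + 3√c̄ = 5.8125 + 3 × √5.8125 = 5.8125 + 3 × 2.4109 = 13.0452

13.05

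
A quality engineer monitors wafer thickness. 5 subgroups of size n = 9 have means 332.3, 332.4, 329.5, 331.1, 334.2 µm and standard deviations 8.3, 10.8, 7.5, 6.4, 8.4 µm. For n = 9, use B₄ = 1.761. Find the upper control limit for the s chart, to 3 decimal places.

14.581

s̄ = (8.3 + 10.8 + 7.5 + 6.4 + 8.4) / 5 = 8.2800
UCL_s = B₄·s̄ = 1.761 × 8.2800 = 14.5811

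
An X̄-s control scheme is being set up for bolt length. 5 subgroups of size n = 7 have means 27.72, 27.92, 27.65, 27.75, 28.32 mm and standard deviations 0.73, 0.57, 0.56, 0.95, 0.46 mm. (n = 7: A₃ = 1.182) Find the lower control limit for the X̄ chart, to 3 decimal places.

27.099

X̄̄ = (27.72 + 27.92 + 27.65 + 27.75 + 28.32) / 5 = 27.8720
s̄ = (0.73 + 0.57 + 0.56 + 0.95 + 0.46) / 5 = 0.6540
LCL = X̄̄ − A₃·s̄ = 27.8720 − 1.182 × 0.6540 = 27.0990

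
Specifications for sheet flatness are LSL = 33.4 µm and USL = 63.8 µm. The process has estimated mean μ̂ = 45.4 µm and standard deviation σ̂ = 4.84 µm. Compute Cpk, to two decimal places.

Cpu = (USL − μ̂) / (3σ̂) = (63.8 − 45.4) / (3 × 4.84) = 1.2672; Cpl = (μ̂ − LSL) / (3σ̂) = (45.4 − 33.4) / (3 × 4.84) = 0.8264; Cpk = min(Cpu, Cpl) = 0.8264

0.83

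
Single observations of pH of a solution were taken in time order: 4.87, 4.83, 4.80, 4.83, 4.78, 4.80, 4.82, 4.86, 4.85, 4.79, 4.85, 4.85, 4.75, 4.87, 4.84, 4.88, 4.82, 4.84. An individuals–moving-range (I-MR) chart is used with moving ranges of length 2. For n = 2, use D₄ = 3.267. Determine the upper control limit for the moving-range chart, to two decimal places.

0.14

Moving ranges: 0.04, 0.03, 0.03, 0.05, 0.02, 0.02, 0.04, 0.01, 0.06, 0.06, 0.00, 0.10, 0.12, 0.03, 0.04, 0.06, 0.02; M̄R̄ = 0.7300 / 17 = 0.0429
UCL_MR = D₄·M̄R̄ = 3.267 × 0.0429 = 0.1403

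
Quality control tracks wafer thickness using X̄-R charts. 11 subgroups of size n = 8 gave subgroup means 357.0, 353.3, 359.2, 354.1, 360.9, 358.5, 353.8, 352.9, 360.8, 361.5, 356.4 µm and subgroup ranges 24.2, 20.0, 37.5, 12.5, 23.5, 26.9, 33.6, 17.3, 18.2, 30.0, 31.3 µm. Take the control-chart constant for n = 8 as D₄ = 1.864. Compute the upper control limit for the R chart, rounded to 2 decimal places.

R̄ = (24.2 + 20.0 + 37.5 + 12.5 + 23.5 + 26.9 + 33.6 + 17.3 + 18.2 + 30.0 + 31.3) / 11 = 275.0000 / 11 = 25.0000
UCL_R = D₄·R̄ = 1.864 × 25.0000 = 46.6000

46.60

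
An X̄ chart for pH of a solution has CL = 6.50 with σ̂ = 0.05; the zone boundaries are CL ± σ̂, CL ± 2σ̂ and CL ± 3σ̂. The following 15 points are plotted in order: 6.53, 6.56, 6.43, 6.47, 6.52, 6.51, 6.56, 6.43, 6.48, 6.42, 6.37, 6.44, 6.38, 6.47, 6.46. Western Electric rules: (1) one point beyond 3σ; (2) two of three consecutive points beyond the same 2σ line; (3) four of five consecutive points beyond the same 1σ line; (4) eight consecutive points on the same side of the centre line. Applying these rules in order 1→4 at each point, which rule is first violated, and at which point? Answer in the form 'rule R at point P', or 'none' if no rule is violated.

rule 3 at point 12

Zone of each point (C = within 1σ̂, B = 1σ̂–2σ̂, A = 2σ̂–3σ̂, * = beyond 3σ̂; sign = side of CL): 1:+C, 2:+B, 3:-B, 4:-C, 5:+C, 6:+C, 7:+B, 8:-B, 9:-C, 10:-B, 11:-A, 12:-B, 13:-A, 14:-C, 15:-C
Rule 3 (four of five consecutive points beyond the same 1σ limit) is satisfied at point 12.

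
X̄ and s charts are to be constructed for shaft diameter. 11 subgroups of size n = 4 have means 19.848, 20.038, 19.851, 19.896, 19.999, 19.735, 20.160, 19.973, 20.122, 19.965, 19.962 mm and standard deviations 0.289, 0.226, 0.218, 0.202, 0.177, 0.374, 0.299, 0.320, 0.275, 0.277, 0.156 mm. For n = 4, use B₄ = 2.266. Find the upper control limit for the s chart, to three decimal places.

0.579

s̄ = (0.289 + 0.226 + 0.218 + 0.202 + 0.177 + 0.374 + 0.299 + 0.320 + 0.275 + 0.277 + 0.156) / 11 = 0.2557
UCL_s = B₄·s̄ = 2.266 × 0.2557 = 0.5795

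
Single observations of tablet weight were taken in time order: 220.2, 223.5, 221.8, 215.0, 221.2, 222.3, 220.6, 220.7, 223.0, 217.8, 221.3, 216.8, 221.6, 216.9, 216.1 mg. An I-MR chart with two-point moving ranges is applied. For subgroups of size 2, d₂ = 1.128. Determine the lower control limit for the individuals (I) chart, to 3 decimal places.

211.048

X̄ = (220.2 + 223.5 + 221.8 + 215.0 + 221.2 + 222.3 + 220.6 + 220.7 + 223.0 + 217.8 + 221.3 + 216.8 + 221.6 + 216.9 + 216.1) / 15 = 219.9200
Moving ranges: 3.3, 1.7, 6.8, 6.2, 1.1, 1.7, 0.1, 2.3, 5.2, 3.5, 4.5, 4.8, 4.7, 0.8; M̄R̄ = 46.7000 / 14 = 3.3357
LCL = X̄ − 3·M̄R̄/d₂ = 219.9200 − 3 × 3.3357 / 1.128 = 211.0484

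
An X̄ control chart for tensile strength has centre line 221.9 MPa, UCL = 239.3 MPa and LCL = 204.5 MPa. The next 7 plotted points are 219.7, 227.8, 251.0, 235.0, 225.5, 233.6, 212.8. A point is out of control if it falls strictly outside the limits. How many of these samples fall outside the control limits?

1

Compare each point to [204.5, 239.3]: sample 3 = 251.0 > UCL.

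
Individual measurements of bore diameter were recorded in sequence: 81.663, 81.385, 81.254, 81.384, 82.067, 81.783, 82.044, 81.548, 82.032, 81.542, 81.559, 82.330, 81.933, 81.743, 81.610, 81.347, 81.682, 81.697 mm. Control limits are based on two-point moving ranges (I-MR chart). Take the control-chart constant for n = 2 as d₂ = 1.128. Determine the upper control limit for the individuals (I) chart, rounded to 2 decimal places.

X̄ = (81.663 + 81.385 + 81.254 + 81.384 + 82.067 + 81.783 + 82.044 + 81.548 + 82.032 + 81.542 + 81.559 + 82.330 + 81.933 + 81.743 + 81.610 + 81.347 + 81.682 + 81.697) / 18 = 81.7002
Moving ranges: 0.278, 0.131, 0.130, 0.683, 0.284, 0.261, 0.496, 0.484, 0.490, 0.017, 0.771, 0.397, 0.190, 0.133, 0.263, 0.335, 0.015; M̄R̄ = 5.3580 / 17 = 0.3152
UCL = X̄ + 3·M̄R̄/d₂ = 81.7002 + 3 × 0.3152 / 1.128 = 82.5384

82.54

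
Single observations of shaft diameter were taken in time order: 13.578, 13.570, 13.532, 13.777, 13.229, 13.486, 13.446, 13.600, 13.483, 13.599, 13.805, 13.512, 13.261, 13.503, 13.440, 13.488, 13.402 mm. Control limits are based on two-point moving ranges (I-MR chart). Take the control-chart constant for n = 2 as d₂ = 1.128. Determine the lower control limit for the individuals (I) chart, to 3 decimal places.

13.062

X̄ = (13.578 + 13.570 + 13.532 + 13.777 + 13.229 + 13.486 + 13.446 + 13.600 + 13.483 + 13.599 + 13.805 + 13.512 + 13.261 + 13.503 + 13.440 + 13.488 + 13.402) / 17 = 13.5124
Moving ranges: 0.008, 0.038, 0.245, 0.548, 0.257, 0.040, 0.154, 0.117, 0.116, 0.206, 0.293, 0.251, 0.242, 0.063, 0.048, 0.086; M̄R̄ = 2.7120 / 16 = 0.1695
LCL = X̄ − 3·M̄R̄/d₂ = 13.5124 − 3 × 0.1695 / 1.128 = 13.0616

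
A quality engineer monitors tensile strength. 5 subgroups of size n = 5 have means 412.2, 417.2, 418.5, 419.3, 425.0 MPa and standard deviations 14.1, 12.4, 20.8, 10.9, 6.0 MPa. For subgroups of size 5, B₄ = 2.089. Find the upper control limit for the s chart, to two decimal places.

s̄ = (14.1 + 12.4 + 20.8 + 10.9 + 6.0) / 5 = 12.8400
UCL_s = B₄·s̄ = 2.089 × 12.8400 = 26.8228

26.82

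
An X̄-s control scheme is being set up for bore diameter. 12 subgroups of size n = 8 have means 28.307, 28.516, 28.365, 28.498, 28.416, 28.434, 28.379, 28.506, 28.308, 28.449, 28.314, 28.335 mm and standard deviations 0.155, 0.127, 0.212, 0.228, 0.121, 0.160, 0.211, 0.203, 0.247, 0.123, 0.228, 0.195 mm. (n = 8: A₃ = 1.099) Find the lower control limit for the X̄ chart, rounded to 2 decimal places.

28.20

X̄̄ = (28.307 + 28.516 + 28.365 + 28.498 + 28.416 + 28.434 + 28.379 + 28.506 + 28.308 + 28.449 + 28.314 + 28.335) / 12 = 28.4022
s̄ = (0.155 + 0.127 + 0.212 + 0.228 + 0.121 + 0.160 + 0.211 + 0.203 + 0.247 + 0.123 + 0.228 + 0.195) / 12 = 0.1842
LCL = X̄̄ − A₃·s̄ = 28.4022 − 1.099 × 0.1842 = 28.1999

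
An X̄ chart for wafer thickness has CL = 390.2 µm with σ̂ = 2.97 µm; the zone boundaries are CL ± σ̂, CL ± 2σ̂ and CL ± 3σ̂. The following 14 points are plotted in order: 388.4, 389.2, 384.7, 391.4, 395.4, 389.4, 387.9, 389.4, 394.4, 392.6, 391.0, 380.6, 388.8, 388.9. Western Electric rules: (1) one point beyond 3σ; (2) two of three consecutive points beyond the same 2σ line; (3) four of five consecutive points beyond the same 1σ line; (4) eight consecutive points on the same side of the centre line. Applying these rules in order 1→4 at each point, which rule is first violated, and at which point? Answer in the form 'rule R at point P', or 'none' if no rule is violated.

Zone of each point (C = within 1σ̂, B = 1σ̂–2σ̂, A = 2σ̂–3σ̂, * = beyond 3σ̂; sign = side of CL): 1:-C, 2:-C, 3:-B, 4:+C, 5:+B, 6:-C, 7:-C, 8:-C, 9:+B, 10:+C, 11:+C, 12:-*, 13:-C, 14:-C
Rule 1 (one point beyond the 3σ limits) is satisfied at point 12.

rule 1 at point 12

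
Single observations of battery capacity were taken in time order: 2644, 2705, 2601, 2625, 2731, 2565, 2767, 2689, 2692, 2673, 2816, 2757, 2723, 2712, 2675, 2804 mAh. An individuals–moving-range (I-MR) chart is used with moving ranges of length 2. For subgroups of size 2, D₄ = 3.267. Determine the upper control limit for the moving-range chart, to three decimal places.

256.133

Moving ranges: 61, 104, 24, 106, 166, 202, 78, 3, 19, 143, 59, 34, 11, 37, 129; M̄R̄ = 1176.0000 / 15 = 78.4000
UCL_MR = D₄·M̄R̄ = 3.267 × 78.4000 = 256.1328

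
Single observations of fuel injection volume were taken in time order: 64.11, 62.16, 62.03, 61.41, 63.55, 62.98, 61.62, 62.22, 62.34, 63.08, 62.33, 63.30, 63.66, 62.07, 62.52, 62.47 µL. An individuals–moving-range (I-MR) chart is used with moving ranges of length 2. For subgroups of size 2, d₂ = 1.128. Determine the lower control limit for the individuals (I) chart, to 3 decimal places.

X̄ = (64.11 + 62.16 + 62.03 + 61.41 + 63.55 + 62.98 + 61.62 + 62.22 + 62.34 + 63.08 + 62.33 + 63.30 + 63.66 + 62.07 + 62.52 + 62.47) / 16 = 62.6156
Moving ranges: 1.95, 0.13, 0.62, 2.14, 0.57, 1.36, 0.60, 0.12, 0.74, 0.75, 0.97, 0.36, 1.59, 0.45, 0.05; M̄R̄ = 12.4000 / 15 = 0.8267
LCL = X̄ − 3·M̄R̄/d₂ = 62.6156 − 3 × 0.8267 / 1.128 = 60.4170

60.417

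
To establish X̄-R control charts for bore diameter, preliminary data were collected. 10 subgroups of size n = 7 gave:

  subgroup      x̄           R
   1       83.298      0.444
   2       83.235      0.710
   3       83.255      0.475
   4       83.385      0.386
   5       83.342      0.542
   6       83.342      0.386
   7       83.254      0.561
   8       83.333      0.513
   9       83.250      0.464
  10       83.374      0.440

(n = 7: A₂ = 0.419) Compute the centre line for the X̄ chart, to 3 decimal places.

83.307

X̄̄ = (83.298 + 83.235 + 83.255 + 83.385 + 83.342 + 83.342 + 83.254 + 83.333 + 83.250 + 83.374) / 10 = 833.0680 / 10 = 83.3068
CL = X̄̄ = 83.3068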